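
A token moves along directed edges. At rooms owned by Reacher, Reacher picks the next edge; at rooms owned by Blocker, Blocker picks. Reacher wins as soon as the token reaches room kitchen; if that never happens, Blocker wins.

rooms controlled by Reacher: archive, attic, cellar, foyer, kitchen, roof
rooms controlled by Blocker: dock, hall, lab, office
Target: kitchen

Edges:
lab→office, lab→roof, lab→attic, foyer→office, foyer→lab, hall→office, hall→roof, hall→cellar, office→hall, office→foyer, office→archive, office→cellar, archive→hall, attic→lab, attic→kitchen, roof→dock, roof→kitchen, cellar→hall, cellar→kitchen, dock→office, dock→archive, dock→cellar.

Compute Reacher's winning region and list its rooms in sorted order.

attic, cellar, kitchen, roof

A0 = {kitchen}
A1: add {attic, cellar, roof} — roof (Reacher) has roof→kitchen; cellar (Reacher) has cellar→kitchen; attic (Reacher) has attic→kitchen.
A2 = A1; e.g. hall (Blocker) can still go to office. Fixed point.
Reacher's winning region = {attic, cellar, kitchen, roof}.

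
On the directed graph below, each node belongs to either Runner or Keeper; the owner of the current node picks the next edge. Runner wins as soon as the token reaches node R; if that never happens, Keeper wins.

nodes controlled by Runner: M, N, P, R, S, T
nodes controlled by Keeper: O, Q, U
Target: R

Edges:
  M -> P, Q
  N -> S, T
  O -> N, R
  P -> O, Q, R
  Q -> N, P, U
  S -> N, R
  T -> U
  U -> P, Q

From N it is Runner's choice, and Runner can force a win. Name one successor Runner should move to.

S

A0 = {R}
A1: add {P, S} — P (Runner) has P→R; S (Runner) has S→R.
A2: add {M, N} — M (Runner) has M→P; N (Runner) has N→S.
A3: add {O} — O (Keeper): all of {N, R} already in.
A4 = A3; e.g. Q (Keeper) can still go to U. Fixed point.
From N, successor S is in the attractor (rank 1); the other successor T is not.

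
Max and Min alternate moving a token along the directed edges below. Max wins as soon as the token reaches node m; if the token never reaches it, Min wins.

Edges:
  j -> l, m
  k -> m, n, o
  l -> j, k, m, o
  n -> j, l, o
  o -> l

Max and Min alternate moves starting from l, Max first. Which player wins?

Track states (vertex, player-to-move).
A0 = {(m,Max), (m,Min)}
A1: add {(j,Max), (k,Max), (l,Max)}.
(l,Max) ∈ A1 ⇒ Max forces the target.

Max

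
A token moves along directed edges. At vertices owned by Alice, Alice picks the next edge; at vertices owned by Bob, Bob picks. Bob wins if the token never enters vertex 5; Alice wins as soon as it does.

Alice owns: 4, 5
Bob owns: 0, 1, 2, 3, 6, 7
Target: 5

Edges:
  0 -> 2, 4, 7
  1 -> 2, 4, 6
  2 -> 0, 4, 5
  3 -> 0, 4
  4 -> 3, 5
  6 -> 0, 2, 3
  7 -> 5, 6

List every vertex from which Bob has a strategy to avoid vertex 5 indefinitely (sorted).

A0 = {5}
A1: add {4} — 4 (Alice) has 4→5.
A2 = A1; e.g. 0 (Bob) can still go to 2. Fixed point.
Alice's attractor = {4, 5}; Bob avoids the target exactly from the complement.

0, 1, 2, 3, 6, 7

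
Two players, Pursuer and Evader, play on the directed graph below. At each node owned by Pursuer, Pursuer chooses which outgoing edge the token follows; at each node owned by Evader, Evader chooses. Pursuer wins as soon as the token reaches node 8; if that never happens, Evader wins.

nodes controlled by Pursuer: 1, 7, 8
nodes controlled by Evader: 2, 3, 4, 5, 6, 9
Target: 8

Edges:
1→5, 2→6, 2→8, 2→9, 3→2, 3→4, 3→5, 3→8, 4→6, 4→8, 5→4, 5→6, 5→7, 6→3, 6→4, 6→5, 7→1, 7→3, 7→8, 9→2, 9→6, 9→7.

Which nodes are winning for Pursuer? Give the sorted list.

A0 = {8}
A1: add {7} — 7 (Pursuer) has 7→8.
A2 = A1; e.g. 1 (Pursuer) has no edge into A1. Fixed point.
Pursuer's winning region = {7, 8}.

7, 8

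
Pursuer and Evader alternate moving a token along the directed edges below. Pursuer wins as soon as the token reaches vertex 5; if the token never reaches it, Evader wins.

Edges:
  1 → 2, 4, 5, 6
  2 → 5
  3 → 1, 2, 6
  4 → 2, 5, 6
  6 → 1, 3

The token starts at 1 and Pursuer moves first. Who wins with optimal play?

Track states (vertex, player-to-move).
A0 = {(5,Pursuer), (5,Evader)}
A1: add {(1,Pursuer), (2,Pursuer), (2,Evader), (4,Pursuer)}.
(1,Pursuer) ∈ A1 ⇒ Pursuer forces the target.

Pursuer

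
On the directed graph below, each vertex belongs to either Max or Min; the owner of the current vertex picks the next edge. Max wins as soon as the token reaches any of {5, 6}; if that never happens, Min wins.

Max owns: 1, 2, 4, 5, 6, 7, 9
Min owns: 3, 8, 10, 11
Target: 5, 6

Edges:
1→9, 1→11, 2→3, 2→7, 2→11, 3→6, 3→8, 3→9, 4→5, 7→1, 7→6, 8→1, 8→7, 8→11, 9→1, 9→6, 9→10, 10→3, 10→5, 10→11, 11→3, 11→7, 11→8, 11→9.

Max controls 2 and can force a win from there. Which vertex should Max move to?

7

A0 = {5, 6}
A1: add {4, 7, 9} — 4 (Max) has 4→5; 7 (Max) has 7→6; 9 (Max) has 9→6.
A2: add {1, 2} — 1 (Max) has 1→9; 2 (Max) has 2→7.
A3 = A2; e.g. 3 (Min) can still go to 8. Fixed point.
From 2, successor 7 is in the attractor (rank 1); the other successors 3, 11 are not.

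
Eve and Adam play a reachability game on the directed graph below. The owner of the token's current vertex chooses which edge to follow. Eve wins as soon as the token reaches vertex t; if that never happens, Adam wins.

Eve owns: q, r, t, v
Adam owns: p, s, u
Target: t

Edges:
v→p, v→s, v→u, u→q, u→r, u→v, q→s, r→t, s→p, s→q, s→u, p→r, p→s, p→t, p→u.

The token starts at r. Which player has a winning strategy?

Eve

A0 = {t}
A1: add {r} — r (Eve) has r→t.
A2 = A1; e.g. p (Adam) can still go to s. Fixed point.
r ∈ A1, so Eve can force the target.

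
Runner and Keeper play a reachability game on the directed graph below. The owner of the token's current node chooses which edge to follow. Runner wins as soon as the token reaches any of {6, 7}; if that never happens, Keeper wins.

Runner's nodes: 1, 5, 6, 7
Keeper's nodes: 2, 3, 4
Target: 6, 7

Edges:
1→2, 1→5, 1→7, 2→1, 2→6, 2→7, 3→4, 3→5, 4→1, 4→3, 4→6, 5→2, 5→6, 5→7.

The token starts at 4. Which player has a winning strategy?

A0 = {6, 7}
A1: add {1, 5} — 1 (Runner) has 1→7; 5 (Runner) has 5→6.
A2: add {2} — 2 (Keeper): all of {1, 6, 7} already in.
A3 = A2; e.g. 3 (Keeper) can still go to 4. Fixed point.
4 never enters the attractor, so Keeper can avoid the target forever.

Keeper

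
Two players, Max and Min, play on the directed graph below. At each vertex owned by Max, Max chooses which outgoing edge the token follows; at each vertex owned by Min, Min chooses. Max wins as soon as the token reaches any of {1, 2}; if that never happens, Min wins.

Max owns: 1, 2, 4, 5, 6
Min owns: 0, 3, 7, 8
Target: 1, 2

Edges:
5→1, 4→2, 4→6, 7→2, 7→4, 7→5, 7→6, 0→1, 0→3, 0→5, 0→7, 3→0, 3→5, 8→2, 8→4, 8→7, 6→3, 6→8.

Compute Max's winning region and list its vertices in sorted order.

1, 2, 4, 5

A0 = {1, 2}
A1: add {4, 5} — 4 (Max) has 4→2; 5 (Max) has 5→1.
A2 = A1; e.g. 0 (Min) can still go to 3. Fixed point.
Max's winning region = {1, 2, 4, 5}.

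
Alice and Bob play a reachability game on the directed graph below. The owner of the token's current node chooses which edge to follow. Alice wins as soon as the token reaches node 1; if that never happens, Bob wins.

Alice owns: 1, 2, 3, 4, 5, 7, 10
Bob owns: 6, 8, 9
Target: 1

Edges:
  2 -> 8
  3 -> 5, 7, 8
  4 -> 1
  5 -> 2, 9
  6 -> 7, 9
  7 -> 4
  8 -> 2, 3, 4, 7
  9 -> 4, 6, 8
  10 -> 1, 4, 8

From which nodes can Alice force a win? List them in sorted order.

A0 = {1}
A1: add {4, 10} — 4 (Alice) has 4→1; 10 (Alice) has 10→1.
A2: add {7} — 7 (Alice) has 7→4.
A3: add {3} — 3 (Alice) has 3→7.
A4 = A3; e.g. 2 (Alice) has no edge into A3. Fixed point.
Alice's winning region = {1, 3, 4, 7, 10}.

1, 3, 4, 7, 10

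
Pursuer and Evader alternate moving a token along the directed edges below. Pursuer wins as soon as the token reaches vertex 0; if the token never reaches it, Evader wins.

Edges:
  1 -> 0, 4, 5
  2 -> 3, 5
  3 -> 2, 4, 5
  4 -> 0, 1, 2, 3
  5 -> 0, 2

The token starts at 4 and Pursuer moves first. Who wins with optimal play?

Track states (vertex, player-to-move).
A0 = {(0,Pursuer), (0,Evader)}
A1: add {(1,Pursuer), (4,Pursuer), (5,Pursuer)}.
(4,Pursuer) ∈ A1 ⇒ Pursuer forces the target.

Pursuer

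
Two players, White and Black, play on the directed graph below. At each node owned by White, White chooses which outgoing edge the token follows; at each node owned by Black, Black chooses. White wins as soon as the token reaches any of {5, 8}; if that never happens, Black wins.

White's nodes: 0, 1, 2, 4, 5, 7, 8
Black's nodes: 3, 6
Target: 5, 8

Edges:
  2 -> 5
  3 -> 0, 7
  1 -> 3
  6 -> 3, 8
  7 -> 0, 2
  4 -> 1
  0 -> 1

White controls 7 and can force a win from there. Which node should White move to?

2

A0 = {5, 8}
A1: add {2} — 2 (White) has 2→5.
A2: add {7} — 7 (White) has 7→2.
A3 = A2; e.g. 0 (White) has no edge into A2. Fixed point.
From 7, successor 2 is in the attractor (rank 1); the other successor 0 is not.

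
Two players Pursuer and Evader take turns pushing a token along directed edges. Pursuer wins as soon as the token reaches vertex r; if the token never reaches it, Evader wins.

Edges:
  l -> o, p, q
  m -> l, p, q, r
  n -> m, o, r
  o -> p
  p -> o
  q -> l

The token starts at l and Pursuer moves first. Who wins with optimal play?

Evader

Track states (vertex, player-to-move).
A0 = {(r,Pursuer), (r,Evader)}
A1: add {(m,Pursuer), (n,Pursuer)}.
A2 = A1; e.g. (l,Pursuer) stays out. (l,Pursuer) never enters ⇒ Evader avoids the target.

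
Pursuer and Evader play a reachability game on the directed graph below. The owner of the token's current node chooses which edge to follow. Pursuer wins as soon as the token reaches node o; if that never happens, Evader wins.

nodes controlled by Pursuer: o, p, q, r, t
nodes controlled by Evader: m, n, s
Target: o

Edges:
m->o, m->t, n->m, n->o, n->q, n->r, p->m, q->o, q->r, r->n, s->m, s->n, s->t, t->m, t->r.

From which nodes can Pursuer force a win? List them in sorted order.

o, q

A0 = {o}
A1: add {q} — q (Pursuer) has q→o.
A2 = A1; e.g. m (Evader) can still go to t. Fixed point.
Pursuer's winning region = {o, q}.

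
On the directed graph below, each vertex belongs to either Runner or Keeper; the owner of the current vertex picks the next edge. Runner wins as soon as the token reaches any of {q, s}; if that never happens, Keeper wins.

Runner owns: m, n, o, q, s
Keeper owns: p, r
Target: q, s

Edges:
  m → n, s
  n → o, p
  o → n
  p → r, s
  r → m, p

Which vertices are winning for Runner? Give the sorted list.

m, q, s

A0 = {q, s}
A1: add {m} — m (Runner) has m→s.
A2 = A1; e.g. n (Runner) has no edge into A1. Fixed point.
Runner's winning region = {m, q, s}.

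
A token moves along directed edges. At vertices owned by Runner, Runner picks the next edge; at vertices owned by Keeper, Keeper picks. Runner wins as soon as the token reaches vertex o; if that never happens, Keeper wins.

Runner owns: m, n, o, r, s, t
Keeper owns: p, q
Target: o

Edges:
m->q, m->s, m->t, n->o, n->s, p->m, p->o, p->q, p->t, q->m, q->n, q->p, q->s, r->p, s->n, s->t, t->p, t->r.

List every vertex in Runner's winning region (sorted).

m, n, o, s

A0 = {o}
A1: add {n} — n (Runner) has n→o.
A2: add {s} — s (Runner) has s→n.
A3: add {m} — m (Runner) has m→s.
A4 = A3; e.g. p (Keeper) can still go to q. Fixed point.
Runner's winning region = {m, n, o, s}.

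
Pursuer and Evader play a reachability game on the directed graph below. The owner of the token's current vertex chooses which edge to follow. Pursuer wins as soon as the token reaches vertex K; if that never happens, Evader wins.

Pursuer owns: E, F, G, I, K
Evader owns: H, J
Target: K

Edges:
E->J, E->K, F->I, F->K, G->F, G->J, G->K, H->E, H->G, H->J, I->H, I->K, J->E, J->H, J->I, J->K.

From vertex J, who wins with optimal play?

A0 = {K}
A1: add {E, F, G, I} — E (Pursuer) has E→K; F (Pursuer) has F→K; G (Pursuer) has G→K; I (Pursuer) has I→K.
A2 = A1; e.g. H (Evader) can still go to J. Fixed point.
J never enters the attractor, so Evader can avoid the target forever.

Evader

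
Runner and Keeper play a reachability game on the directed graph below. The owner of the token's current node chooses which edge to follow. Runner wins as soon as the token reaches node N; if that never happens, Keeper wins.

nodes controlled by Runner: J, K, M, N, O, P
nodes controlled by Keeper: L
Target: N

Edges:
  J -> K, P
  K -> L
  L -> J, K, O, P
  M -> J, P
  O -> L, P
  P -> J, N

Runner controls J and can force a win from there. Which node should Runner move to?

A0 = {N}
A1: add {P} — P (Runner) has P→N.
A2: add {J, M, O} — J (Runner) has J→P; M (Runner) has M→P; O (Runner) has O→P.
A3 = A2; e.g. K (Runner) has no edge into A2. Fixed point.
From J, successor P is in the attractor (rank 1); the other successor K is not.

P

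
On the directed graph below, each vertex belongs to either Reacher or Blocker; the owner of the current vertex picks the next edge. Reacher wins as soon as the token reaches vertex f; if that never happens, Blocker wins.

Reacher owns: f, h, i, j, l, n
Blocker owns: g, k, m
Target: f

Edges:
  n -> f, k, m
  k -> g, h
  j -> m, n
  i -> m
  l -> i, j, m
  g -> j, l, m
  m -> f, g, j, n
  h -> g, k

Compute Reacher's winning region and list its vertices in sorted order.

A0 = {f}
A1: add {n} — n (Reacher) has n→f.
A2: add {j} — j (Reacher) has j→n.
A3: add {l} — l (Reacher) has l→j.
A4 = A3; e.g. g (Blocker) can still go to m. Fixed point.
Reacher's winning region = {f, j, l, n}.

f, j, l, n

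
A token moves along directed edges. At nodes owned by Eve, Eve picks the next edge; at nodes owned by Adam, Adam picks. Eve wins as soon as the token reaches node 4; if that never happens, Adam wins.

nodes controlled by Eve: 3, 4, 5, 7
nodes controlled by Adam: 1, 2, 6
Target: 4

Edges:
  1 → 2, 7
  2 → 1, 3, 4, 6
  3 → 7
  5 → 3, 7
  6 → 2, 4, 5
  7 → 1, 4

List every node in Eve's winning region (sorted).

A0 = {4}
A1: add {7} — 7 (Eve) has 7→4.
A2: add {3, 5} — 3 (Eve) has 3→7; 5 (Eve) has 5→7.
A3 = A2; e.g. 1 (Adam) can still go to 2. Fixed point.
Eve's winning region = {3, 4, 5, 7}.

3, 4, 5, 7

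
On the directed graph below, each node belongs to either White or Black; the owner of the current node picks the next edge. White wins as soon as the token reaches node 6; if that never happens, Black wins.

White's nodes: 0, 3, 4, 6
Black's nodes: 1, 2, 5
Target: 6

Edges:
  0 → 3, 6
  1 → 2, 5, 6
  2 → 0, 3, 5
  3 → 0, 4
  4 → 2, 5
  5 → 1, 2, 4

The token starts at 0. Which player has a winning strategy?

White

A0 = {6}
A1: add {0} — 0 (White) has 0→6.
0 ∈ A1, so White can force the target.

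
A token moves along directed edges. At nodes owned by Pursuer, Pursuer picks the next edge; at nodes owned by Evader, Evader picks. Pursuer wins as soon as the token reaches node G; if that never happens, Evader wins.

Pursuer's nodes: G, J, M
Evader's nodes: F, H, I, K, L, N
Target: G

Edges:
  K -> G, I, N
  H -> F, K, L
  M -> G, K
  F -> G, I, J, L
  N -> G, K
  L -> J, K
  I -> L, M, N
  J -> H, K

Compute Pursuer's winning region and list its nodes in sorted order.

G, M

A0 = {G}
A1: add {M} — M (Pursuer) has M→G.
A2 = A1; e.g. F (Evader) can still go to I. Fixed point.
Pursuer's winning region = {G, M}.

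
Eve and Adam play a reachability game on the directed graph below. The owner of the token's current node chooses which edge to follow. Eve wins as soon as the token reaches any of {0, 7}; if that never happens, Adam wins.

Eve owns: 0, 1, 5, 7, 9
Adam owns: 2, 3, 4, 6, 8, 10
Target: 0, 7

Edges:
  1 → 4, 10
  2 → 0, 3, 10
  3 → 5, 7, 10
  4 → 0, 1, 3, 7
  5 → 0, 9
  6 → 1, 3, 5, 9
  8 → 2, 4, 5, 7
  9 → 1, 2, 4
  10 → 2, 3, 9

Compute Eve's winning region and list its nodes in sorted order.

0, 5, 7

A0 = {0, 7}
A1: add {5} — 5 (Eve) has 5→0.
A2 = A1; e.g. 1 (Eve) has no edge into A1. Fixed point.
Eve's winning region = {0, 5, 7}.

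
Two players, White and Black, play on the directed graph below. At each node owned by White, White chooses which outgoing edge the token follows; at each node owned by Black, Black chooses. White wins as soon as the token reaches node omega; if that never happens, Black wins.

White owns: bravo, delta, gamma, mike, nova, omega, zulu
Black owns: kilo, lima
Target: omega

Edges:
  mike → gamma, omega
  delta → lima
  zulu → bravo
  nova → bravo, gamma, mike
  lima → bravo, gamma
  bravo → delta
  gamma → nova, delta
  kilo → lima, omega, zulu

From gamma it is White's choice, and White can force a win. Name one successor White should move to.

A0 = {omega}
A1: add {mike} — mike (White) has mike→omega.
A2: add {nova} — nova (White) has nova→mike.
A3: add {gamma} — gamma (White) has gamma→nova.
A4 = A3; e.g. bravo (White) has no edge into A3. Fixed point.
From gamma, successor nova is in the attractor (rank 2); the other successor delta is not.

nova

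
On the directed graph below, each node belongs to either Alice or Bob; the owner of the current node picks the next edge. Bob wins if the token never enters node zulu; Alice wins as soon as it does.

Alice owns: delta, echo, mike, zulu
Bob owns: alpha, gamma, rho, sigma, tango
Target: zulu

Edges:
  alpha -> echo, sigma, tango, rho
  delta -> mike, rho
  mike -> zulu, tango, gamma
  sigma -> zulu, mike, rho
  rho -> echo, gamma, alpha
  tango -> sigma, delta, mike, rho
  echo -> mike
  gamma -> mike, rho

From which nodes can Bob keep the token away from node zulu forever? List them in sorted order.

alpha, gamma, rho, sigma, tango

A0 = {zulu}
A1: add {mike} — mike (Alice) has mike→zulu.
A2: add {delta, echo} — echo (Alice) has echo→mike; delta (Alice) has delta→mike.
A3 = A2; e.g. sigma (Bob) can still go to rho. Fixed point.
Alice's attractor = {delta, echo, mike, zulu}; Bob avoids the target exactly from the complement.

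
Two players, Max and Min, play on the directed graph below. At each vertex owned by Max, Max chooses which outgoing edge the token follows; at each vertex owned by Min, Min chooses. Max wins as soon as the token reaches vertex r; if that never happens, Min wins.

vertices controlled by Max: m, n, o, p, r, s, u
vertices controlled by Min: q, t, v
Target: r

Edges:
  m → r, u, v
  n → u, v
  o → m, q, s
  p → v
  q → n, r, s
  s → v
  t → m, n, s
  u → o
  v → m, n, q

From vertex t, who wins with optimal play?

A0 = {r}
A1: add {m} — m (Max) has m→r.
A2: add {o} — o (Max) has o→m.
A3: add {u} — u (Max) has u→o.
A4: add {n} — n (Max) has n→u.
A5 = A4; e.g. p (Max) has no edge into A4. Fixed point.
t never enters the attractor, so Min can avoid the target forever.

Min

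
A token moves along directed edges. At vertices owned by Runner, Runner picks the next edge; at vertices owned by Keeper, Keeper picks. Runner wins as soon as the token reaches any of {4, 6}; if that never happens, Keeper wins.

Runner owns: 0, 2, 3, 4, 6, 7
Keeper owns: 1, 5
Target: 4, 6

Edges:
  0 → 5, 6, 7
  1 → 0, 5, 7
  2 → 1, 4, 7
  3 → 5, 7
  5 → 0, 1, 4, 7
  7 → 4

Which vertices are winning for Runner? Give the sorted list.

A0 = {4, 6}
A1: add {0, 2, 7} — 0 (Runner) has 0→6; 2 (Runner) has 2→4; 7 (Runner) has 7→4.
A2: add {3} — 3 (Runner) has 3→7.
A3 = A2; e.g. 1 (Keeper) can still go to 5. Fixed point.
Runner's winning region = {0, 2, 3, 4, 6, 7}.

0, 2, 3, 4, 6, 7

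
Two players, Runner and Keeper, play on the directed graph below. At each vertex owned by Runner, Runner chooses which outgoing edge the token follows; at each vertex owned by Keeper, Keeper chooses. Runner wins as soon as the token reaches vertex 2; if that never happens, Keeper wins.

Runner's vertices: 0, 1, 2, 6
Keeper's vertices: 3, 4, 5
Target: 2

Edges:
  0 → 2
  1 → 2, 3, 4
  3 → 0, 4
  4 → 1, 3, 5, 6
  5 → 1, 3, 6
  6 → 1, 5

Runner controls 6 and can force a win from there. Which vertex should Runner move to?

1

A0 = {2}
A1: add {0, 1} — 0 (Runner) has 0→2; 1 (Runner) has 1→2.
A2: add {6} — 6 (Runner) has 6→1.
A3 = A2; e.g. 3 (Keeper) can still go to 4. Fixed point.
From 6, successor 1 is in the attractor (rank 1); the other successor 5 is not.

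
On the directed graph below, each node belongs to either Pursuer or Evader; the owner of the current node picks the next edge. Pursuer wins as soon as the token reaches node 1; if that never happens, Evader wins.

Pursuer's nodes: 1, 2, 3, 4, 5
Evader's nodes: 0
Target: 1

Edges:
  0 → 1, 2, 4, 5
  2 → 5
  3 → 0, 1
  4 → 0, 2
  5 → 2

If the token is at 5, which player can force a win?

Evader

A0 = {1}
A1: add {3} — 3 (Pursuer) has 3→1.
A2 = A1; e.g. 0 (Evader) can still go to 2. Fixed point.
5 never enters the attractor, so Evader can avoid the target forever.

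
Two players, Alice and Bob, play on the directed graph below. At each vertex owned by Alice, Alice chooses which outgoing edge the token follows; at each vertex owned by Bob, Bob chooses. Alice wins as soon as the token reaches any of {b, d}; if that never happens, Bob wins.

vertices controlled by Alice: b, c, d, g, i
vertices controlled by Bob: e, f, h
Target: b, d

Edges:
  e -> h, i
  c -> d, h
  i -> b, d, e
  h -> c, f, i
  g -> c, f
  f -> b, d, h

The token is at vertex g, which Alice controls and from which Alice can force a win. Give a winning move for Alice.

c

A0 = {b, d}
A1: add {c, i} — c (Alice) has c→d; i (Alice) has i→b.
A2: add {g} — g (Alice) has g→c.
A3 = A2; e.g. e (Bob) can still go to h. Fixed point.
From g, successor c is in the attractor (rank 1); the other successor f is not.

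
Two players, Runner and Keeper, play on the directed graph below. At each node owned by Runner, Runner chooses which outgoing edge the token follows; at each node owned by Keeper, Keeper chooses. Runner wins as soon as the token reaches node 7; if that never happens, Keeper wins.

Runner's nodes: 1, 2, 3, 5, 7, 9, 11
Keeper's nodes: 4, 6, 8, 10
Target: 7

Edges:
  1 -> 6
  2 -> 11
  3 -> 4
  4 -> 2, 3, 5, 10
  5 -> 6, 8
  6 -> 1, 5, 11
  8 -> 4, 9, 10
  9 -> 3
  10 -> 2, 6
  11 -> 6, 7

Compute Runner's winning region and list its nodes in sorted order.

2, 7, 11

A0 = {7}
A1: add {11} — 11 (Runner) has 11→7.
A2: add {2} — 2 (Runner) has 2→11.
A3 = A2; e.g. 1 (Runner) has no edge into A2. Fixed point.
Runner's winning region = {2, 7, 11}.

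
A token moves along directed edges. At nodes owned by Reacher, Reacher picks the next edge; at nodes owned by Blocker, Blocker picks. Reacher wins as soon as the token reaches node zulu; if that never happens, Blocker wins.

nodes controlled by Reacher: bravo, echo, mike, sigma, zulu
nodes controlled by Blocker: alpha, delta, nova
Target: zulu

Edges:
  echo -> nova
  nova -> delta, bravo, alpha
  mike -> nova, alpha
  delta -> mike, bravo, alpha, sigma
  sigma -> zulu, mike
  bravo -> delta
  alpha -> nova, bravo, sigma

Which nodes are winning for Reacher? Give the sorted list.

A0 = {zulu}
A1: add {sigma} — sigma (Reacher) has sigma→zulu.
A2 = A1; e.g. delta (Blocker) can still go to mike. Fixed point.
Reacher's winning region = {sigma, zulu}.

sigma, zulu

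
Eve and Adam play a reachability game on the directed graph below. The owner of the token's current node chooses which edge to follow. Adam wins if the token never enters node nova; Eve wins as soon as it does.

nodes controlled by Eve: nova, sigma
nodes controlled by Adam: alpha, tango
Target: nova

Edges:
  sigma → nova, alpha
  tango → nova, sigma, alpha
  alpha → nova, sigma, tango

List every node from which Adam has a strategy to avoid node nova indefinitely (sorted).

alpha, tango

A0 = {nova}
A1: add {sigma} — sigma (Eve) has sigma→nova.
A2 = A1; e.g. tango (Adam) can still go to alpha. Fixed point.
Eve's attractor = {nova, sigma}; Adam avoids the target exactly from the complement.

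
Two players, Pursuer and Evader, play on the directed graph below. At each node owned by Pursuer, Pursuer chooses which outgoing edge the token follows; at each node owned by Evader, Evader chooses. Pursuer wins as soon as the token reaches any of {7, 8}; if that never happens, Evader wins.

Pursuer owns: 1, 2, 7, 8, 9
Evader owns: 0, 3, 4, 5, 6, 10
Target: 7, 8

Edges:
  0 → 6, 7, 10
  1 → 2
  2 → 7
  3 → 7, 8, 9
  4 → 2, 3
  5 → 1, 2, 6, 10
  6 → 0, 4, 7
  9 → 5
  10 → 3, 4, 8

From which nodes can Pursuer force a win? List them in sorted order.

A0 = {7, 8}
A1: add {2} — 2 (Pursuer) has 2→7.
A2: add {1} — 1 (Pursuer) has 1→2.
A3 = A2; e.g. 0 (Evader) can still go to 6. Fixed point.
Pursuer's winning region = {1, 2, 7, 8}.

1, 2, 7, 8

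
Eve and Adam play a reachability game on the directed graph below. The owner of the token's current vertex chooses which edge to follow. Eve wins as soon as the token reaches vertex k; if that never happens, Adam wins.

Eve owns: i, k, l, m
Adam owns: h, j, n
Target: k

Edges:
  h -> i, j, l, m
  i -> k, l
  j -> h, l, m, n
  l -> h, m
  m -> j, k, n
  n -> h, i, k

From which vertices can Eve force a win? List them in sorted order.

A0 = {k}
A1: add {i, m} — i (Eve) has i→k; m (Eve) has m→k.
A2: add {l} — l (Eve) has l→m.
A3 = A2; e.g. h (Adam) can still go to j. Fixed point.
Eve's winning region = {i, k, l, m}.

i, k, l, m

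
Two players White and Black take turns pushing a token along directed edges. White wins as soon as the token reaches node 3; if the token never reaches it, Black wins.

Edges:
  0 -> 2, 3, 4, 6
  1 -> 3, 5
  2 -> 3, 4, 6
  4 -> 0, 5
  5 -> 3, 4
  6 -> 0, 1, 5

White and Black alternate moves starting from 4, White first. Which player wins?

Track states (vertex, player-to-move).
A0 = {(3,White), (3,Black)}
A1: add {(0,White), (1,White), (2,White), (5,White)}.
A2: add {(1,Black), (4,Black), (6,Black)}.
A3: add {(6,White)}.
A4 = A3; e.g. (0,Black) stays out. (4,White) never enters ⇒ Black avoids the target.

Black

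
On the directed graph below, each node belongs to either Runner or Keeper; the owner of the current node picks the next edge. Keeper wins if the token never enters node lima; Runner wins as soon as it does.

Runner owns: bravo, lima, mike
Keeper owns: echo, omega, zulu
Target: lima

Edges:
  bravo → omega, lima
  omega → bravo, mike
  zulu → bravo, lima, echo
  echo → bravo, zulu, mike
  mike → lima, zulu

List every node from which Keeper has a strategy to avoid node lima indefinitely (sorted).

echo, zulu

A0 = {lima}
A1: add {bravo, mike} — bravo (Runner) has bravo→lima; mike (Runner) has mike→lima.
A2: add {omega} — omega (Keeper): all of {bravo, mike} already in.
A3 = A2; e.g. zulu (Keeper) can still go to echo. Fixed point.
Runner's attractor = {bravo, lima, mike, omega}; Keeper avoids the target exactly from the complement.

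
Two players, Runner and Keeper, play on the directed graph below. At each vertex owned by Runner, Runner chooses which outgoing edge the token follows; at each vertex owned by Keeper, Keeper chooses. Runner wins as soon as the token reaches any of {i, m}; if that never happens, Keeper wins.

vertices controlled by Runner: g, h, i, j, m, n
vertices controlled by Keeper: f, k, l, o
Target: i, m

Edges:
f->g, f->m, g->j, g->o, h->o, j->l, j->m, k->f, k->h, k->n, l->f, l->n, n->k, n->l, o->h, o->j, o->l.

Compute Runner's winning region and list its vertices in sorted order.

A0 = {i, m}
A1: add {j} — j (Runner) has j→m.
A2: add {g} — g (Runner) has g→j.
A3: add {f} — f (Keeper): all of {g, m} already in.
A4 = A3; e.g. h (Runner) has no edge into A3. Fixed point.
Runner's winning region = {f, g, i, j, m}.

f, g, i, j, m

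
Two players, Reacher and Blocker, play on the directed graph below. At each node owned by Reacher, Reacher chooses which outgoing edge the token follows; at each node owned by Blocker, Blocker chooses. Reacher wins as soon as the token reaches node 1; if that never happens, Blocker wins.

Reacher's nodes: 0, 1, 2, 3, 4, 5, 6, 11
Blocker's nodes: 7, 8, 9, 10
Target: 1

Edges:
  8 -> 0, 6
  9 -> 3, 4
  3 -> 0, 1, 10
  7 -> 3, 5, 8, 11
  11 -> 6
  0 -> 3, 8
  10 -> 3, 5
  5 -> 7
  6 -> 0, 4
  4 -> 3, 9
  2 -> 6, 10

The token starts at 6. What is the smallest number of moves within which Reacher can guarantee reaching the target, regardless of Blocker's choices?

A0 = {1}
A1: add {3} — 3 (Reacher) has 3→1.
A2: add {0, 4} — 0 (Reacher) has 0→3; 4 (Reacher) has 4→3.
A3: add {6, 9} — 6 (Reacher) has 6→0; 9 (Blocker): all of {3, 4} already in.
6 enters the attractor at level 3, so Reacher can force the target in 3 moves from there.

3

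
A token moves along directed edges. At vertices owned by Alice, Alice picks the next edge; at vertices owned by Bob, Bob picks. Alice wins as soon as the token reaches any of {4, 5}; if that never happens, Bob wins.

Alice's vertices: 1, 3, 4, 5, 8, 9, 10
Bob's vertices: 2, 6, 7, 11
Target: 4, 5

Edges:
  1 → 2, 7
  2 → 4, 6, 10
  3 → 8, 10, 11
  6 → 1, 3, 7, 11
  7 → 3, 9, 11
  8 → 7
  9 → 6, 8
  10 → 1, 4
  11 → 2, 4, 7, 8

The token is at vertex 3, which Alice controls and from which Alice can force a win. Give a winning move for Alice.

10

A0 = {4, 5}
A1: add {10} — 10 (Alice) has 10→4.
A2: add {3} — 3 (Alice) has 3→10.
A3 = A2; e.g. 1 (Alice) has no edge into A2. Fixed point.
From 3, successor 10 is in the attractor (rank 1); the other successors 8, 11 are not.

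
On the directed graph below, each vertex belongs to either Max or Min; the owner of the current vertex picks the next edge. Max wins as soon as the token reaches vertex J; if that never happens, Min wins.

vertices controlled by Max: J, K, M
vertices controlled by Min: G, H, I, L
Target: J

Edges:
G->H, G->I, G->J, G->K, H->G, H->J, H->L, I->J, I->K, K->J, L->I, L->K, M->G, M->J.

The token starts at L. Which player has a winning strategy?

Max

A0 = {J}
A1: add {K, M} — K (Max) has K→J; M (Max) has M→J.
A2: add {I} — I (Min): all of {J, K} already in.
A3: add {L} — L (Min): all of {I, K} already in.
A4 = A3; e.g. G (Min) can still go to H. Fixed point.
L ∈ A3, so Max can force the target.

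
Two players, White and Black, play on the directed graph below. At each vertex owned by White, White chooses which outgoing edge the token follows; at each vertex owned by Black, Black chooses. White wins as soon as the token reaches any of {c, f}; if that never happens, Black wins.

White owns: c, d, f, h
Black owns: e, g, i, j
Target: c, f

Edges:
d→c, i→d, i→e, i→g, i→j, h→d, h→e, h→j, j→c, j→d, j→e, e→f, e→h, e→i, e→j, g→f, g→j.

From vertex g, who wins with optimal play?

A0 = {c, f}
A1: add {d} — d (White) has d→c.
A2: add {h} — h (White) has h→d.
A3 = A2; e.g. e (Black) can still go to i. Fixed point.
g never enters the attractor, so Black can avoid the target forever.

Black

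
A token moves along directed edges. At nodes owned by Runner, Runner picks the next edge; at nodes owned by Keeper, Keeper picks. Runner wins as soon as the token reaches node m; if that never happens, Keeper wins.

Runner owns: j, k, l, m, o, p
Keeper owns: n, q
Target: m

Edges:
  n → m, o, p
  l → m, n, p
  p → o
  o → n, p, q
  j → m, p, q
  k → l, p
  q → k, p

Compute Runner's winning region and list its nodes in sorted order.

A0 = {m}
A1: add {j, l} — j (Runner) has j→m; l (Runner) has l→m.
A2: add {k} — k (Runner) has k→l.
A3 = A2; e.g. n (Keeper) can still go to o. Fixed point.
Runner's winning region = {j, k, l, m}.

j, k, l, m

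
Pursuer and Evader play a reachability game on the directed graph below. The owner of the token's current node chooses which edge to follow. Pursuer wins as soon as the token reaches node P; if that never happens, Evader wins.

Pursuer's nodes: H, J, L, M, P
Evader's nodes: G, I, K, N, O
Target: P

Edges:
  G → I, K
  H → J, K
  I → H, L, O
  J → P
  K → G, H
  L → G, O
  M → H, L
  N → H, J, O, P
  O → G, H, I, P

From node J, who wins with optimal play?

A0 = {P}
A1: add {J} — J (Pursuer) has J→P.
J ∈ A1, so Pursuer can force the target.

Pursuer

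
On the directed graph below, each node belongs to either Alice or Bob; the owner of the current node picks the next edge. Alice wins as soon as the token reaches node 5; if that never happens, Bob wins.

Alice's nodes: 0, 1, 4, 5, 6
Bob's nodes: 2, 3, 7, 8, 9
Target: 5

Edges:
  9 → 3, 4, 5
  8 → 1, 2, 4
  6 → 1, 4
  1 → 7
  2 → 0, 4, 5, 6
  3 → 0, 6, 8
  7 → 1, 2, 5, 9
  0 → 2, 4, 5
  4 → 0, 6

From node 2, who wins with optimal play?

Alice

A0 = {5}
A1: add {0} — 0 (Alice) has 0→5.
A2: add {4} — 4 (Alice) has 4→0.
A3: add {6} — 6 (Alice) has 6→4.
A4: add {2} — 2 (Bob): all of {0, 4, 5, 6} already in.
A5 = A4; e.g. 1 (Alice) has no edge into A4. Fixed point.
2 ∈ A4, so Alice can force the target.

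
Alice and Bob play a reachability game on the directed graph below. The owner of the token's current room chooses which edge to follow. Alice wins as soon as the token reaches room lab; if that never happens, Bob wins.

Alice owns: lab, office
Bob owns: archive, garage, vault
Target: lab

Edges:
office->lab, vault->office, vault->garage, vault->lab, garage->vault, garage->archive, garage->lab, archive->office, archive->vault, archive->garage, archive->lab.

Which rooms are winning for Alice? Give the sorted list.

lab, office

A0 = {lab}
A1: add {office} — office (Alice) has office→lab.
A2 = A1; e.g. vault (Bob) can still go to garage. Fixed point.
Alice's winning region = {lab, office}.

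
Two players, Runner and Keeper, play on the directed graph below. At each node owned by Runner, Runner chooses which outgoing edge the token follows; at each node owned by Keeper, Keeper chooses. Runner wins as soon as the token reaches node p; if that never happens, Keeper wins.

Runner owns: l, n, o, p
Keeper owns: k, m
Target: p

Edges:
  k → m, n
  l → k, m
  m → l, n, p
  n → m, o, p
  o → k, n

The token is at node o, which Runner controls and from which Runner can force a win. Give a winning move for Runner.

n

A0 = {p}
A1: add {n} — n (Runner) has n→p.
A2: add {o} — o (Runner) has o→n.
A3 = A2; e.g. k (Keeper) can still go to m. Fixed point.
From o, successor n is in the attractor (rank 1); the other successor k is not.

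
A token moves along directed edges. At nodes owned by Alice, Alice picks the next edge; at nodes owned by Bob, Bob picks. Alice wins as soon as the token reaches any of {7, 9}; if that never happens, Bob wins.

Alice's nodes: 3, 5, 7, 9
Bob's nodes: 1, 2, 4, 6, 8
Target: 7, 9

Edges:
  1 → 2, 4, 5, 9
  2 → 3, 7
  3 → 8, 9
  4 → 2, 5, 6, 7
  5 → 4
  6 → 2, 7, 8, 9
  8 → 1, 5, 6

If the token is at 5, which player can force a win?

A0 = {7, 9}
A1: add {3} — 3 (Alice) has 3→9.
A2: add {2} — 2 (Bob): all of {3, 7} already in.
A3 = A2; e.g. 1 (Bob) can still go to 4. Fixed point.
5 never enters the attractor, so Bob can avoid the target forever.

Bob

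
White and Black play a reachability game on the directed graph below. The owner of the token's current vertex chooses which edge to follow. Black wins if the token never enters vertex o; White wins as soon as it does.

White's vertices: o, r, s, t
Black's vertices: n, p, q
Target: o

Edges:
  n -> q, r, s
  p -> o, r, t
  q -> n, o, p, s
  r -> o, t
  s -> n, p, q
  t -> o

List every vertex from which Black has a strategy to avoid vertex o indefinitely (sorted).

n, q

A0 = {o}
A1: add {r, t} — r (White) has r→o; t (White) has t→o.
A2: add {p} — p (Black): all of {o, r, t} already in.
A3: add {s} — s (White) has s→p.
A4 = A3; e.g. n (Black) can still go to q. Fixed point.
White's attractor = {o, p, r, s, t}; Black avoids the target exactly from the complement.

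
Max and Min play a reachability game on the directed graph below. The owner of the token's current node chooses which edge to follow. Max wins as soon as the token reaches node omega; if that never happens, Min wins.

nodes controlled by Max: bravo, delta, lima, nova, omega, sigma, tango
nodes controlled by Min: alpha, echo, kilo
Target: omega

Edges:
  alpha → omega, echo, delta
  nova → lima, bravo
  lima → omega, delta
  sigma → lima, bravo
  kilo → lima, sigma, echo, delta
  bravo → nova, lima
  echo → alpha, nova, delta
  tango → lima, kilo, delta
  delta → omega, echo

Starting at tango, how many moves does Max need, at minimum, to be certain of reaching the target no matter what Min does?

2

A0 = {omega}
A1: add {delta, lima} — lima (Max) has lima→omega; delta (Max) has delta→omega.
A2: add {bravo, nova, sigma, tango} — nova (Max) has nova→lima; sigma (Max) has sigma→lima; bravo (Max) has bravo→lima; tango (Max) has tango→lima.
A3 = A2; e.g. alpha (Min) can still go to echo. Fixed point.
tango enters the attractor at level 2, so Max can force the target in 2 moves from there.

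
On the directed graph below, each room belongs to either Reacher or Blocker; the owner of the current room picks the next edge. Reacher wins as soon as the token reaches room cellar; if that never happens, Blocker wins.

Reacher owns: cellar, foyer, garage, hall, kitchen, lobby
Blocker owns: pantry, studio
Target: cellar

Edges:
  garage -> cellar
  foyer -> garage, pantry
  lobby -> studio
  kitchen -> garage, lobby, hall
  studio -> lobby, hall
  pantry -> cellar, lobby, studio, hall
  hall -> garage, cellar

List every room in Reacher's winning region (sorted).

A0 = {cellar}
A1: add {garage, hall} — garage (Reacher) has garage→cellar; hall (Reacher) has hall→cellar.
A2: add {foyer, kitchen} — foyer (Reacher) has foyer→garage; kitchen (Reacher) has kitchen→garage.
A3 = A2; e.g. lobby (Reacher) has no edge into A2. Fixed point.
Reacher's winning region = {cellar, foyer, garage, hall, kitchen}.

cellar, foyer, garage, hall, kitchen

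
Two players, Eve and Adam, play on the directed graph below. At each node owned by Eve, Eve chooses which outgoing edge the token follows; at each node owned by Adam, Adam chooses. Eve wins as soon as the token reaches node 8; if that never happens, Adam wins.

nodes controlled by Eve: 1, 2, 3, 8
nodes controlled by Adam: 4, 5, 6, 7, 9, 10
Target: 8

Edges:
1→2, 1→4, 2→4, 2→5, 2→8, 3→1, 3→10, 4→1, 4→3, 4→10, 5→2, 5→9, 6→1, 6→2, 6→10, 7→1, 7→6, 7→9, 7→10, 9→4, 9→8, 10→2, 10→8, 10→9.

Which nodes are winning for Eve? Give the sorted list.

1, 2, 3, 8

A0 = {8}
A1: add {2} — 2 (Eve) has 2→8.
A2: add {1} — 1 (Eve) has 1→2.
A3: add {3} — 3 (Eve) has 3→1.
A4 = A3; e.g. 4 (Adam) can still go to 10. Fixed point.
Eve's winning region = {1, 2, 3, 8}.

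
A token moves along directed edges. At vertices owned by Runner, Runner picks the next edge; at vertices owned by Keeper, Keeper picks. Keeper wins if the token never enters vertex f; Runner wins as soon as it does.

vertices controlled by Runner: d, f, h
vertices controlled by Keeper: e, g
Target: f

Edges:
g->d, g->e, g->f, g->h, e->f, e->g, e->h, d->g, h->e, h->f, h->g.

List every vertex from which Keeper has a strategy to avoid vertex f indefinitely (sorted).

A0 = {f}
A1: add {h} — h (Runner) has h→f.
A2 = A1; e.g. d (Runner) has no edge into A1. Fixed point.
Runner's attractor = {f, h}; Keeper avoids the target exactly from the complement.

d, e, g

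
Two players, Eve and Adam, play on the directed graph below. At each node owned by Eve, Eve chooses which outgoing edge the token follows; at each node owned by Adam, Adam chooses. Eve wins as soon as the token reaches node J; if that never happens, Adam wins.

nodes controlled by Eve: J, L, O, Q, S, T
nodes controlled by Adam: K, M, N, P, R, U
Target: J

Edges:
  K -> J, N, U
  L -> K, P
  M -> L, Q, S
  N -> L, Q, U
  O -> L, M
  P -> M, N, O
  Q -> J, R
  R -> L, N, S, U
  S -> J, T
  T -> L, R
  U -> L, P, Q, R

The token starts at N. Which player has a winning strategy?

Adam

A0 = {J}
A1: add {Q, S} — Q (Eve) has Q→J; S (Eve) has S→J.
A2 = A1; e.g. K (Adam) can still go to N. Fixed point.
N never enters the attractor, so Adam can avoid the target forever.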